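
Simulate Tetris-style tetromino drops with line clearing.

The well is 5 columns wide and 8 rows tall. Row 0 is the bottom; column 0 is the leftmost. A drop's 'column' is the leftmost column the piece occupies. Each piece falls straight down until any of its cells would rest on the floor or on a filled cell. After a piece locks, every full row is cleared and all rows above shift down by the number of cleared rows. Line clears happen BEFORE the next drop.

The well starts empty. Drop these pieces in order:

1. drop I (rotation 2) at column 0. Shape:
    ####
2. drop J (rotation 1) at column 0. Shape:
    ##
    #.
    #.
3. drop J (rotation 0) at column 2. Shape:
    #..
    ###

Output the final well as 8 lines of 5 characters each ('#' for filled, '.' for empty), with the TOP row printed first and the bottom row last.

Answer: .....
.....
.....
.....
##...
#.#..
#.###
####.

Derivation:
Drop 1: I rot2 at col 0 lands with bottom-row=0; cleared 0 line(s) (total 0); column heights now [1 1 1 1 0], max=1
Drop 2: J rot1 at col 0 lands with bottom-row=1; cleared 0 line(s) (total 0); column heights now [4 4 1 1 0], max=4
Drop 3: J rot0 at col 2 lands with bottom-row=1; cleared 0 line(s) (total 0); column heights now [4 4 3 2 2], max=4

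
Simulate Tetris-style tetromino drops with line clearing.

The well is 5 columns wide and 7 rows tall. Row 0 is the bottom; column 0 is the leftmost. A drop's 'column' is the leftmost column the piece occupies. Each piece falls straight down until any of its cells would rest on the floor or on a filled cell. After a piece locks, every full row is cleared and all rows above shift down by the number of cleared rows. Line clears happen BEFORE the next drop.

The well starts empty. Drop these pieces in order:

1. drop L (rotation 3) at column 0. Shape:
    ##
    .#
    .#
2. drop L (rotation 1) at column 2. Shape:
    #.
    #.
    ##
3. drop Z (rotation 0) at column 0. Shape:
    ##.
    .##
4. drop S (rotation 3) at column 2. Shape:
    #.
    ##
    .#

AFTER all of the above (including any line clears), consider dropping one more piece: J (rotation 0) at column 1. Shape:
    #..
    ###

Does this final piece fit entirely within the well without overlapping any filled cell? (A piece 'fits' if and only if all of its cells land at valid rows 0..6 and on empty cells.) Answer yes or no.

Drop 1: L rot3 at col 0 lands with bottom-row=0; cleared 0 line(s) (total 0); column heights now [3 3 0 0 0], max=3
Drop 2: L rot1 at col 2 lands with bottom-row=0; cleared 0 line(s) (total 0); column heights now [3 3 3 1 0], max=3
Drop 3: Z rot0 at col 0 lands with bottom-row=3; cleared 0 line(s) (total 0); column heights now [5 5 4 1 0], max=5
Drop 4: S rot3 at col 2 lands with bottom-row=3; cleared 0 line(s) (total 0); column heights now [5 5 6 5 0], max=6
Test piece J rot0 at col 1 (width 3): heights before test = [5 5 6 5 0]; fits = False

Answer: no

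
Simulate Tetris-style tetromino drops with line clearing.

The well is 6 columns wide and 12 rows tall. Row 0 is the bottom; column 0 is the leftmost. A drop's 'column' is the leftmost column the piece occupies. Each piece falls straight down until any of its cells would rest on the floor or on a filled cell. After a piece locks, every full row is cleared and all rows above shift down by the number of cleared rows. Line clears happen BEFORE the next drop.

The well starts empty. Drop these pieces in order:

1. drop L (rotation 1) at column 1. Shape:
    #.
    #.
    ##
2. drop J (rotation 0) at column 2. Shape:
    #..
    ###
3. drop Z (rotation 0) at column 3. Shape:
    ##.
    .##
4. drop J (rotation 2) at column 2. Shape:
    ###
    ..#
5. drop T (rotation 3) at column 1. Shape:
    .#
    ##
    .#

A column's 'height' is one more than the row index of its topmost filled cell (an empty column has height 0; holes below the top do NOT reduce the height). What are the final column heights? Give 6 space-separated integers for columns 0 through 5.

Answer: 0 8 9 6 6 3

Derivation:
Drop 1: L rot1 at col 1 lands with bottom-row=0; cleared 0 line(s) (total 0); column heights now [0 3 1 0 0 0], max=3
Drop 2: J rot0 at col 2 lands with bottom-row=1; cleared 0 line(s) (total 0); column heights now [0 3 3 2 2 0], max=3
Drop 3: Z rot0 at col 3 lands with bottom-row=2; cleared 0 line(s) (total 0); column heights now [0 3 3 4 4 3], max=4
Drop 4: J rot2 at col 2 lands with bottom-row=4; cleared 0 line(s) (total 0); column heights now [0 3 6 6 6 3], max=6
Drop 5: T rot3 at col 1 lands with bottom-row=6; cleared 0 line(s) (total 0); column heights now [0 8 9 6 6 3], max=9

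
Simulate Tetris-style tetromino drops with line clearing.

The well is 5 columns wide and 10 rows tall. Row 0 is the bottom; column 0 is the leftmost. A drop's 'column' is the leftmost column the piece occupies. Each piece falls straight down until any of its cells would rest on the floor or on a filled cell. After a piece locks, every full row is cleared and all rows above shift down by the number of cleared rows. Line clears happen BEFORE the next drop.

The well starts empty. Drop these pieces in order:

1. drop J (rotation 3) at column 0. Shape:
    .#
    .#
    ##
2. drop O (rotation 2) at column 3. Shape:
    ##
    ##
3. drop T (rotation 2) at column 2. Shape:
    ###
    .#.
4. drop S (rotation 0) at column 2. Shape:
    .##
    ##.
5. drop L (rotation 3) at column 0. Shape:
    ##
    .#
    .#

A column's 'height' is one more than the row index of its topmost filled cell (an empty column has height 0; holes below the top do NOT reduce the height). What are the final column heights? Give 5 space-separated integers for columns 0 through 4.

Answer: 6 6 5 6 6

Derivation:
Drop 1: J rot3 at col 0 lands with bottom-row=0; cleared 0 line(s) (total 0); column heights now [1 3 0 0 0], max=3
Drop 2: O rot2 at col 3 lands with bottom-row=0; cleared 0 line(s) (total 0); column heights now [1 3 0 2 2], max=3
Drop 3: T rot2 at col 2 lands with bottom-row=2; cleared 0 line(s) (total 0); column heights now [1 3 4 4 4], max=4
Drop 4: S rot0 at col 2 lands with bottom-row=4; cleared 0 line(s) (total 0); column heights now [1 3 5 6 6], max=6
Drop 5: L rot3 at col 0 lands with bottom-row=3; cleared 0 line(s) (total 0); column heights now [6 6 5 6 6], max=6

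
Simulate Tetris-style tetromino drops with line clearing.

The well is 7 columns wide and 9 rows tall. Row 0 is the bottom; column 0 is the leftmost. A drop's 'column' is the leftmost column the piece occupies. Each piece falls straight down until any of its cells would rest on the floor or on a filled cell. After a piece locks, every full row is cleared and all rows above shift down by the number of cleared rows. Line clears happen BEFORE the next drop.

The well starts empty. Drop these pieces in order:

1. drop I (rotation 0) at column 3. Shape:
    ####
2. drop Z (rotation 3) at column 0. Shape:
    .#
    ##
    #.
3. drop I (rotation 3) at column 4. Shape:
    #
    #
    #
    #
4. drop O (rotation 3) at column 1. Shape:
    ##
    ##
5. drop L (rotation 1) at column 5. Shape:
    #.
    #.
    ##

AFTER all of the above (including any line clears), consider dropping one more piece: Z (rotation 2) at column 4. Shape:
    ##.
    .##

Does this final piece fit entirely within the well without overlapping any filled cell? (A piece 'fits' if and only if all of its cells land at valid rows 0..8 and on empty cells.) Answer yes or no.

Drop 1: I rot0 at col 3 lands with bottom-row=0; cleared 0 line(s) (total 0); column heights now [0 0 0 1 1 1 1], max=1
Drop 2: Z rot3 at col 0 lands with bottom-row=0; cleared 0 line(s) (total 0); column heights now [2 3 0 1 1 1 1], max=3
Drop 3: I rot3 at col 4 lands with bottom-row=1; cleared 0 line(s) (total 0); column heights now [2 3 0 1 5 1 1], max=5
Drop 4: O rot3 at col 1 lands with bottom-row=3; cleared 0 line(s) (total 0); column heights now [2 5 5 1 5 1 1], max=5
Drop 5: L rot1 at col 5 lands with bottom-row=1; cleared 0 line(s) (total 0); column heights now [2 5 5 1 5 4 2], max=5
Test piece Z rot2 at col 4 (width 3): heights before test = [2 5 5 1 5 4 2]; fits = True

Answer: yes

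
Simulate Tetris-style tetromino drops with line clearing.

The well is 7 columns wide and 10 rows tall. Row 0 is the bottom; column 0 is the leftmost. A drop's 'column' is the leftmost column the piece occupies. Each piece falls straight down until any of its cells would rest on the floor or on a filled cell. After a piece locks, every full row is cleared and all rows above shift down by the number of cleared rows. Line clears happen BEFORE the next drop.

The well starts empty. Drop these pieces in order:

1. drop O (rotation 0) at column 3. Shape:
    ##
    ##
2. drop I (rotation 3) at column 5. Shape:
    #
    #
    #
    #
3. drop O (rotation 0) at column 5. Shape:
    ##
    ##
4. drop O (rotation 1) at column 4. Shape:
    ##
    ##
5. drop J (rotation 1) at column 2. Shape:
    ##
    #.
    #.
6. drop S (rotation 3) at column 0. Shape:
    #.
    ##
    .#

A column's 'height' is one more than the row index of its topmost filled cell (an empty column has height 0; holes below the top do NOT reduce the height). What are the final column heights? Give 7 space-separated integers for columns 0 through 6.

Answer: 3 2 3 3 8 8 6

Derivation:
Drop 1: O rot0 at col 3 lands with bottom-row=0; cleared 0 line(s) (total 0); column heights now [0 0 0 2 2 0 0], max=2
Drop 2: I rot3 at col 5 lands with bottom-row=0; cleared 0 line(s) (total 0); column heights now [0 0 0 2 2 4 0], max=4
Drop 3: O rot0 at col 5 lands with bottom-row=4; cleared 0 line(s) (total 0); column heights now [0 0 0 2 2 6 6], max=6
Drop 4: O rot1 at col 4 lands with bottom-row=6; cleared 0 line(s) (total 0); column heights now [0 0 0 2 8 8 6], max=8
Drop 5: J rot1 at col 2 lands with bottom-row=0; cleared 0 line(s) (total 0); column heights now [0 0 3 3 8 8 6], max=8
Drop 6: S rot3 at col 0 lands with bottom-row=0; cleared 0 line(s) (total 0); column heights now [3 2 3 3 8 8 6], max=8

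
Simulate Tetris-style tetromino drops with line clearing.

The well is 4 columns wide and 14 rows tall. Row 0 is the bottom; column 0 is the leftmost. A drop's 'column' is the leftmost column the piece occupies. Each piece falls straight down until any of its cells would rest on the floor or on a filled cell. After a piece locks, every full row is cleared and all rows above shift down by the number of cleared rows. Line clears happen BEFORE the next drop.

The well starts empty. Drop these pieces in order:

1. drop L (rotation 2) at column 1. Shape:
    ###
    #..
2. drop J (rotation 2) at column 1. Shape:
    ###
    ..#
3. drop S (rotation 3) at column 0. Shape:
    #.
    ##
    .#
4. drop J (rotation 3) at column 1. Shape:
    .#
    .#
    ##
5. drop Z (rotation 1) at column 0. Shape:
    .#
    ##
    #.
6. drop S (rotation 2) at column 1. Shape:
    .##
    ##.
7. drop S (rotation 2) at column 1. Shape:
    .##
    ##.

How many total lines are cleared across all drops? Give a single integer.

Answer: 0

Derivation:
Drop 1: L rot2 at col 1 lands with bottom-row=0; cleared 0 line(s) (total 0); column heights now [0 2 2 2], max=2
Drop 2: J rot2 at col 1 lands with bottom-row=2; cleared 0 line(s) (total 0); column heights now [0 4 4 4], max=4
Drop 3: S rot3 at col 0 lands with bottom-row=4; cleared 0 line(s) (total 0); column heights now [7 6 4 4], max=7
Drop 4: J rot3 at col 1 lands with bottom-row=6; cleared 0 line(s) (total 0); column heights now [7 7 9 4], max=9
Drop 5: Z rot1 at col 0 lands with bottom-row=7; cleared 0 line(s) (total 0); column heights now [9 10 9 4], max=10
Drop 6: S rot2 at col 1 lands with bottom-row=10; cleared 0 line(s) (total 0); column heights now [9 11 12 12], max=12
Drop 7: S rot2 at col 1 lands with bottom-row=12; cleared 0 line(s) (total 0); column heights now [9 13 14 14], max=14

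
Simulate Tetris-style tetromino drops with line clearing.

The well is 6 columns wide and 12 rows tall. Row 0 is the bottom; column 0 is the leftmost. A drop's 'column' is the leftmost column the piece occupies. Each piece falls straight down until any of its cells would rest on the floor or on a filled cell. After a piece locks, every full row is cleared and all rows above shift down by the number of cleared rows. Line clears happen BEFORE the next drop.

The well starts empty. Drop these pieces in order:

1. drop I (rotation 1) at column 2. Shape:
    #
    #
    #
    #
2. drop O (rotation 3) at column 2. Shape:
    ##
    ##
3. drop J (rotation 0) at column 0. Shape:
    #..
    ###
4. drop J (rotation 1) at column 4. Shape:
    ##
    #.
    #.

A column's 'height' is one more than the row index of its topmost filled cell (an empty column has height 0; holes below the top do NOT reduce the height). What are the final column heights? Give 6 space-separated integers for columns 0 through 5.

Drop 1: I rot1 at col 2 lands with bottom-row=0; cleared 0 line(s) (total 0); column heights now [0 0 4 0 0 0], max=4
Drop 2: O rot3 at col 2 lands with bottom-row=4; cleared 0 line(s) (total 0); column heights now [0 0 6 6 0 0], max=6
Drop 3: J rot0 at col 0 lands with bottom-row=6; cleared 0 line(s) (total 0); column heights now [8 7 7 6 0 0], max=8
Drop 4: J rot1 at col 4 lands with bottom-row=0; cleared 0 line(s) (total 0); column heights now [8 7 7 6 3 3], max=8

Answer: 8 7 7 6 3 3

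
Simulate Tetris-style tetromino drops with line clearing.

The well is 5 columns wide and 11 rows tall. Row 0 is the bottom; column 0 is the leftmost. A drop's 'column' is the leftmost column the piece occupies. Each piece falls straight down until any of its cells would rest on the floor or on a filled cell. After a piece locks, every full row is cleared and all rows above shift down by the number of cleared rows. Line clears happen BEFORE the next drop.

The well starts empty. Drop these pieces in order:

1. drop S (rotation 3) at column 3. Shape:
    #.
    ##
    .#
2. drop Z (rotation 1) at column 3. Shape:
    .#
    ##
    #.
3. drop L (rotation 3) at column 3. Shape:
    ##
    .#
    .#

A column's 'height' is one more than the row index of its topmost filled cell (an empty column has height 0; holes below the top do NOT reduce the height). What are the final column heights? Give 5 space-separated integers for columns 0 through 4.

Answer: 0 0 0 9 9

Derivation:
Drop 1: S rot3 at col 3 lands with bottom-row=0; cleared 0 line(s) (total 0); column heights now [0 0 0 3 2], max=3
Drop 2: Z rot1 at col 3 lands with bottom-row=3; cleared 0 line(s) (total 0); column heights now [0 0 0 5 6], max=6
Drop 3: L rot3 at col 3 lands with bottom-row=6; cleared 0 line(s) (total 0); column heights now [0 0 0 9 9], max=9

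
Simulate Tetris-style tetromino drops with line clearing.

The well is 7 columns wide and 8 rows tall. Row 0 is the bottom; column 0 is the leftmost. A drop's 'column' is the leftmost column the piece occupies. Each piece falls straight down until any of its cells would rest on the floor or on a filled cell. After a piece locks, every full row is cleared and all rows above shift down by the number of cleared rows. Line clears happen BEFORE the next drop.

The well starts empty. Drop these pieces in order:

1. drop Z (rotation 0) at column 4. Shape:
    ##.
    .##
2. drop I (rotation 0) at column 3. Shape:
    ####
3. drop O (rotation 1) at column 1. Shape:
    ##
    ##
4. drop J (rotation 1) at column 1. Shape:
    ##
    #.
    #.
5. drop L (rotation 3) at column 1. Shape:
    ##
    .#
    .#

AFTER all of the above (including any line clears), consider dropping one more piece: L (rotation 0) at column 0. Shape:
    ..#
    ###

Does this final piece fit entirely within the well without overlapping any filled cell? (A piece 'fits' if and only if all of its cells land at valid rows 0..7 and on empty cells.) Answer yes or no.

Answer: no

Derivation:
Drop 1: Z rot0 at col 4 lands with bottom-row=0; cleared 0 line(s) (total 0); column heights now [0 0 0 0 2 2 1], max=2
Drop 2: I rot0 at col 3 lands with bottom-row=2; cleared 0 line(s) (total 0); column heights now [0 0 0 3 3 3 3], max=3
Drop 3: O rot1 at col 1 lands with bottom-row=0; cleared 0 line(s) (total 0); column heights now [0 2 2 3 3 3 3], max=3
Drop 4: J rot1 at col 1 lands with bottom-row=2; cleared 0 line(s) (total 0); column heights now [0 5 5 3 3 3 3], max=5
Drop 5: L rot3 at col 1 lands with bottom-row=5; cleared 0 line(s) (total 0); column heights now [0 8 8 3 3 3 3], max=8
Test piece L rot0 at col 0 (width 3): heights before test = [0 8 8 3 3 3 3]; fits = False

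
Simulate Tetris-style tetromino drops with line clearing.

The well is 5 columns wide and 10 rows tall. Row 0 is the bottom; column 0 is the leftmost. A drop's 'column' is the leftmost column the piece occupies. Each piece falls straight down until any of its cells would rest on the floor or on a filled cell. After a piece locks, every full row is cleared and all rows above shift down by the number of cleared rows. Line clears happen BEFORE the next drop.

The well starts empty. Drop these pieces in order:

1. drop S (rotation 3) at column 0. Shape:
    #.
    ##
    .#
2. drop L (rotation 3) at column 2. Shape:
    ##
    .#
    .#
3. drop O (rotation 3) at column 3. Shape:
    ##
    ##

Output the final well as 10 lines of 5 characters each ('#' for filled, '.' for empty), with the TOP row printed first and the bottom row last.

Drop 1: S rot3 at col 0 lands with bottom-row=0; cleared 0 line(s) (total 0); column heights now [3 2 0 0 0], max=3
Drop 2: L rot3 at col 2 lands with bottom-row=0; cleared 0 line(s) (total 0); column heights now [3 2 3 3 0], max=3
Drop 3: O rot3 at col 3 lands with bottom-row=3; cleared 0 line(s) (total 0); column heights now [3 2 3 5 5], max=5

Answer: .....
.....
.....
.....
.....
...##
...##
#.##.
##.#.
.#.#.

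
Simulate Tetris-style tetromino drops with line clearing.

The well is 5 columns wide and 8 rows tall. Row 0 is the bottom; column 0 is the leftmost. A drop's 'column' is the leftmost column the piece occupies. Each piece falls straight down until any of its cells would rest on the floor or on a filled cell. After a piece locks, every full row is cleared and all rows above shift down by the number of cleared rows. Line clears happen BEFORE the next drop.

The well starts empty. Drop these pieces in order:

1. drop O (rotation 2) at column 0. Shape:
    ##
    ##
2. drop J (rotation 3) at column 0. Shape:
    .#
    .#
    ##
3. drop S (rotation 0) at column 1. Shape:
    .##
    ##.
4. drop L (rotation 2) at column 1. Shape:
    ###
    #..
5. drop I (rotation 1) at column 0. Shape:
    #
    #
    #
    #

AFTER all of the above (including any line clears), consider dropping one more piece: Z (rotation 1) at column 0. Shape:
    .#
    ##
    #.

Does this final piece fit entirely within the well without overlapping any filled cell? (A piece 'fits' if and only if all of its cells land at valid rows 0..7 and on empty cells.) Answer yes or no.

Drop 1: O rot2 at col 0 lands with bottom-row=0; cleared 0 line(s) (total 0); column heights now [2 2 0 0 0], max=2
Drop 2: J rot3 at col 0 lands with bottom-row=2; cleared 0 line(s) (total 0); column heights now [3 5 0 0 0], max=5
Drop 3: S rot0 at col 1 lands with bottom-row=5; cleared 0 line(s) (total 0); column heights now [3 6 7 7 0], max=7
Drop 4: L rot2 at col 1 lands with bottom-row=6; cleared 0 line(s) (total 0); column heights now [3 8 8 8 0], max=8
Drop 5: I rot1 at col 0 lands with bottom-row=3; cleared 0 line(s) (total 0); column heights now [7 8 8 8 0], max=8
Test piece Z rot1 at col 0 (width 2): heights before test = [7 8 8 8 0]; fits = False

Answer: no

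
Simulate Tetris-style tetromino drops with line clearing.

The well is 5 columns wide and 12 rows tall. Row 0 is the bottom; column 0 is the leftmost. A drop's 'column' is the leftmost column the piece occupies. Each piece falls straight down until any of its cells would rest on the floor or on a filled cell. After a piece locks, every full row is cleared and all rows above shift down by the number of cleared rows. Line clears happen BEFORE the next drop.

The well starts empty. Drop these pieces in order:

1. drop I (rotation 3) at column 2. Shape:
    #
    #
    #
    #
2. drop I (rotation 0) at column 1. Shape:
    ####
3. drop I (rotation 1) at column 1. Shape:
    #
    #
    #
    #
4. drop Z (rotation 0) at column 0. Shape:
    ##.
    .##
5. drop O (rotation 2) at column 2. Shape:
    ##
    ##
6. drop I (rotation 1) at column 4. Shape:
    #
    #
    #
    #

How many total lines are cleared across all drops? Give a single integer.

Answer: 0

Derivation:
Drop 1: I rot3 at col 2 lands with bottom-row=0; cleared 0 line(s) (total 0); column heights now [0 0 4 0 0], max=4
Drop 2: I rot0 at col 1 lands with bottom-row=4; cleared 0 line(s) (total 0); column heights now [0 5 5 5 5], max=5
Drop 3: I rot1 at col 1 lands with bottom-row=5; cleared 0 line(s) (total 0); column heights now [0 9 5 5 5], max=9
Drop 4: Z rot0 at col 0 lands with bottom-row=9; cleared 0 line(s) (total 0); column heights now [11 11 10 5 5], max=11
Drop 5: O rot2 at col 2 lands with bottom-row=10; cleared 0 line(s) (total 0); column heights now [11 11 12 12 5], max=12
Drop 6: I rot1 at col 4 lands with bottom-row=5; cleared 0 line(s) (total 0); column heights now [11 11 12 12 9], max=12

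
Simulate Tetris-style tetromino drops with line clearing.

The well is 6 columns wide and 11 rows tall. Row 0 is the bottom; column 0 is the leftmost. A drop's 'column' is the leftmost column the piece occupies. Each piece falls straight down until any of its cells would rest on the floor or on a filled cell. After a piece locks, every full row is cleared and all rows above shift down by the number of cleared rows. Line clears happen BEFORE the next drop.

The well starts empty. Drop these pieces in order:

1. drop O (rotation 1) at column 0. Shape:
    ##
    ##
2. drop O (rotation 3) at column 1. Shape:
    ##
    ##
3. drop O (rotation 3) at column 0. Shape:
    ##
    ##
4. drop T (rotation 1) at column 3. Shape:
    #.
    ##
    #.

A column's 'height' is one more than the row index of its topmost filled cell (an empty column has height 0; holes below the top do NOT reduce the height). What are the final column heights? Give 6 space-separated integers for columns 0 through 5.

Answer: 6 6 4 3 2 0

Derivation:
Drop 1: O rot1 at col 0 lands with bottom-row=0; cleared 0 line(s) (total 0); column heights now [2 2 0 0 0 0], max=2
Drop 2: O rot3 at col 1 lands with bottom-row=2; cleared 0 line(s) (total 0); column heights now [2 4 4 0 0 0], max=4
Drop 3: O rot3 at col 0 lands with bottom-row=4; cleared 0 line(s) (total 0); column heights now [6 6 4 0 0 0], max=6
Drop 4: T rot1 at col 3 lands with bottom-row=0; cleared 0 line(s) (total 0); column heights now [6 6 4 3 2 0], max=6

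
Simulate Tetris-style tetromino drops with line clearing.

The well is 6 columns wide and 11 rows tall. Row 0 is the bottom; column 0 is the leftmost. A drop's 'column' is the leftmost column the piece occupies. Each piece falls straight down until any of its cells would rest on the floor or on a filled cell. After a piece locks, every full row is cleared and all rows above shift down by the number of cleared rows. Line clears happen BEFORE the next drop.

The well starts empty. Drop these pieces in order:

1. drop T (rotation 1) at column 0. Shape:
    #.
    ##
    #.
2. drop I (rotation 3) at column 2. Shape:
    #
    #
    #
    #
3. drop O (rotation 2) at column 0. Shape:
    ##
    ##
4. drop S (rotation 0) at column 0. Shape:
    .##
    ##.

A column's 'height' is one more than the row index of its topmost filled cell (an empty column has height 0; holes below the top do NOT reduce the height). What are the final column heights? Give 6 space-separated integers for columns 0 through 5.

Answer: 6 7 7 0 0 0

Derivation:
Drop 1: T rot1 at col 0 lands with bottom-row=0; cleared 0 line(s) (total 0); column heights now [3 2 0 0 0 0], max=3
Drop 2: I rot3 at col 2 lands with bottom-row=0; cleared 0 line(s) (total 0); column heights now [3 2 4 0 0 0], max=4
Drop 3: O rot2 at col 0 lands with bottom-row=3; cleared 0 line(s) (total 0); column heights now [5 5 4 0 0 0], max=5
Drop 4: S rot0 at col 0 lands with bottom-row=5; cleared 0 line(s) (total 0); column heights now [6 7 7 0 0 0], max=7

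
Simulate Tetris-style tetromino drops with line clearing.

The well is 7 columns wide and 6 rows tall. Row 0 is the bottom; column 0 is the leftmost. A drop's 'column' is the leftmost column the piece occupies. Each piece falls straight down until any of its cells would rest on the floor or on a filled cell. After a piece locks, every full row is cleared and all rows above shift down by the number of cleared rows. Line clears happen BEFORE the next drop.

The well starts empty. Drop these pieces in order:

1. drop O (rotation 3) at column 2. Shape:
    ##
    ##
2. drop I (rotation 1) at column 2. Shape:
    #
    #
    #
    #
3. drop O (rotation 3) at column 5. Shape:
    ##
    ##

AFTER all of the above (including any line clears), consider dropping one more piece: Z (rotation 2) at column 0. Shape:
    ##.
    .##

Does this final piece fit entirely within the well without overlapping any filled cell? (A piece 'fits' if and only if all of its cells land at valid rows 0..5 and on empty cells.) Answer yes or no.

Drop 1: O rot3 at col 2 lands with bottom-row=0; cleared 0 line(s) (total 0); column heights now [0 0 2 2 0 0 0], max=2
Drop 2: I rot1 at col 2 lands with bottom-row=2; cleared 0 line(s) (total 0); column heights now [0 0 6 2 0 0 0], max=6
Drop 3: O rot3 at col 5 lands with bottom-row=0; cleared 0 line(s) (total 0); column heights now [0 0 6 2 0 2 2], max=6
Test piece Z rot2 at col 0 (width 3): heights before test = [0 0 6 2 0 2 2]; fits = False

Answer: no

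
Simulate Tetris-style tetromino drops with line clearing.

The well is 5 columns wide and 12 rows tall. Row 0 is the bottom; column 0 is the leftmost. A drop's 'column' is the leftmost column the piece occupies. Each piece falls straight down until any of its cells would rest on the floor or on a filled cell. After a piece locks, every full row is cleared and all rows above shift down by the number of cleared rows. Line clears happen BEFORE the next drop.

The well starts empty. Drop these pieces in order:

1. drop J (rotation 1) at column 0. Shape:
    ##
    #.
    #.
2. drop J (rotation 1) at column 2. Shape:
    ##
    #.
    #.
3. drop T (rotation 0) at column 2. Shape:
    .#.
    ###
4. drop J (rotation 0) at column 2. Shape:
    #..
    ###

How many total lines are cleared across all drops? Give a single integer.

Drop 1: J rot1 at col 0 lands with bottom-row=0; cleared 0 line(s) (total 0); column heights now [3 3 0 0 0], max=3
Drop 2: J rot1 at col 2 lands with bottom-row=0; cleared 0 line(s) (total 0); column heights now [3 3 3 3 0], max=3
Drop 3: T rot0 at col 2 lands with bottom-row=3; cleared 0 line(s) (total 0); column heights now [3 3 4 5 4], max=5
Drop 4: J rot0 at col 2 lands with bottom-row=5; cleared 0 line(s) (total 0); column heights now [3 3 7 6 6], max=7

Answer: 0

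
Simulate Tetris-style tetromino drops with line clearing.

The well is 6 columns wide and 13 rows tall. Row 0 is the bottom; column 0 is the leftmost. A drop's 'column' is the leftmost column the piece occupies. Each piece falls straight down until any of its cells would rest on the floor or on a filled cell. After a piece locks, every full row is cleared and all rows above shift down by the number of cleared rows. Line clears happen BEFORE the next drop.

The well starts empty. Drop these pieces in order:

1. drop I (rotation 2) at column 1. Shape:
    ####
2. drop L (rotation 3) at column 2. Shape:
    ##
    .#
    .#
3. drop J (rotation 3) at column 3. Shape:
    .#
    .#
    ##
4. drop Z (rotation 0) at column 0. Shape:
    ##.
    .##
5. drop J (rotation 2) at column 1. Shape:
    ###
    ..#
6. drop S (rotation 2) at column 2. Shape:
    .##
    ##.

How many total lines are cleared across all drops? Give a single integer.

Answer: 0

Derivation:
Drop 1: I rot2 at col 1 lands with bottom-row=0; cleared 0 line(s) (total 0); column heights now [0 1 1 1 1 0], max=1
Drop 2: L rot3 at col 2 lands with bottom-row=1; cleared 0 line(s) (total 0); column heights now [0 1 4 4 1 0], max=4
Drop 3: J rot3 at col 3 lands with bottom-row=4; cleared 0 line(s) (total 0); column heights now [0 1 4 5 7 0], max=7
Drop 4: Z rot0 at col 0 lands with bottom-row=4; cleared 0 line(s) (total 0); column heights now [6 6 5 5 7 0], max=7
Drop 5: J rot2 at col 1 lands with bottom-row=5; cleared 0 line(s) (total 0); column heights now [6 7 7 7 7 0], max=7
Drop 6: S rot2 at col 2 lands with bottom-row=7; cleared 0 line(s) (total 0); column heights now [6 7 8 9 9 0], max=9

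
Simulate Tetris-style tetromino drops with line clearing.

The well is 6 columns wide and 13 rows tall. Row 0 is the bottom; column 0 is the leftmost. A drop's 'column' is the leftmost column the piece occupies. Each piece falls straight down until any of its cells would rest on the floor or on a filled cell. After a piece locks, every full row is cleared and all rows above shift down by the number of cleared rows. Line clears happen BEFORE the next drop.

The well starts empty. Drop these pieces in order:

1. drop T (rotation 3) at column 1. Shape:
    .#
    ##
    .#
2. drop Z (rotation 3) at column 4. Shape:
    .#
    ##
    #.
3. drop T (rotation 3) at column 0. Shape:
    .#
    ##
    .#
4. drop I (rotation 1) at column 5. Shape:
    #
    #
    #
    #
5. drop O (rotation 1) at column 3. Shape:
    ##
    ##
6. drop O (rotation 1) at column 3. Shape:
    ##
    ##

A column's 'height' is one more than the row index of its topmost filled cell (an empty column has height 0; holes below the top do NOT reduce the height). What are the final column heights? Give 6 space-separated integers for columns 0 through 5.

Answer: 4 5 3 6 6 7

Derivation:
Drop 1: T rot3 at col 1 lands with bottom-row=0; cleared 0 line(s) (total 0); column heights now [0 2 3 0 0 0], max=3
Drop 2: Z rot3 at col 4 lands with bottom-row=0; cleared 0 line(s) (total 0); column heights now [0 2 3 0 2 3], max=3
Drop 3: T rot3 at col 0 lands with bottom-row=2; cleared 0 line(s) (total 0); column heights now [4 5 3 0 2 3], max=5
Drop 4: I rot1 at col 5 lands with bottom-row=3; cleared 0 line(s) (total 0); column heights now [4 5 3 0 2 7], max=7
Drop 5: O rot1 at col 3 lands with bottom-row=2; cleared 0 line(s) (total 0); column heights now [4 5 3 4 4 7], max=7
Drop 6: O rot1 at col 3 lands with bottom-row=4; cleared 0 line(s) (total 0); column heights now [4 5 3 6 6 7], max=7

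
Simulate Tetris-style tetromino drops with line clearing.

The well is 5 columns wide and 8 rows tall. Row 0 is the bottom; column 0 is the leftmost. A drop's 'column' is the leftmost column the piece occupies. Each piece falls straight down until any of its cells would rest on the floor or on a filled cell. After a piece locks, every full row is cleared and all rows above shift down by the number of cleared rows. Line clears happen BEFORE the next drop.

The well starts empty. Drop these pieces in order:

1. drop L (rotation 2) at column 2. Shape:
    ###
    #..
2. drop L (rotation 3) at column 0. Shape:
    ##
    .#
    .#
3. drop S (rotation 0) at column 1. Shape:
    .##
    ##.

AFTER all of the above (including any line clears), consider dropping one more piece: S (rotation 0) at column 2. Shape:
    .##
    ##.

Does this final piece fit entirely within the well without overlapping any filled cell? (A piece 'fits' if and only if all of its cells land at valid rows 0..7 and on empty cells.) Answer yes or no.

Answer: yes

Derivation:
Drop 1: L rot2 at col 2 lands with bottom-row=0; cleared 0 line(s) (total 0); column heights now [0 0 2 2 2], max=2
Drop 2: L rot3 at col 0 lands with bottom-row=0; cleared 0 line(s) (total 0); column heights now [3 3 2 2 2], max=3
Drop 3: S rot0 at col 1 lands with bottom-row=3; cleared 0 line(s) (total 0); column heights now [3 4 5 5 2], max=5
Test piece S rot0 at col 2 (width 3): heights before test = [3 4 5 5 2]; fits = True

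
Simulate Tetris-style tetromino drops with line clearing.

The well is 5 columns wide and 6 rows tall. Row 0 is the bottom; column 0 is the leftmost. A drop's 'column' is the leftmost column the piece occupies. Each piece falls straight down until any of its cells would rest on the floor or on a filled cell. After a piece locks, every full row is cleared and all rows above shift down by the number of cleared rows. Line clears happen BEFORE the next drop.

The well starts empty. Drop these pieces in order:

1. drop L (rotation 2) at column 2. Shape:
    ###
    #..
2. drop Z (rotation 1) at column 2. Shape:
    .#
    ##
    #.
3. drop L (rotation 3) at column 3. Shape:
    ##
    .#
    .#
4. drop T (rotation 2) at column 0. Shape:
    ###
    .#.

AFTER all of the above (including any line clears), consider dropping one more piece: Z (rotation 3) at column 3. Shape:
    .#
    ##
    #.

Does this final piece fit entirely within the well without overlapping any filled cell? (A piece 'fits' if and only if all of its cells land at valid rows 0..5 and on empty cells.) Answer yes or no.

Answer: no

Derivation:
Drop 1: L rot2 at col 2 lands with bottom-row=0; cleared 0 line(s) (total 0); column heights now [0 0 2 2 2], max=2
Drop 2: Z rot1 at col 2 lands with bottom-row=2; cleared 0 line(s) (total 0); column heights now [0 0 4 5 2], max=5
Drop 3: L rot3 at col 3 lands with bottom-row=3; cleared 0 line(s) (total 0); column heights now [0 0 4 6 6], max=6
Drop 4: T rot2 at col 0 lands with bottom-row=3; cleared 1 line(s) (total 1); column heights now [0 4 4 5 5], max=5
Test piece Z rot3 at col 3 (width 2): heights before test = [0 4 4 5 5]; fits = False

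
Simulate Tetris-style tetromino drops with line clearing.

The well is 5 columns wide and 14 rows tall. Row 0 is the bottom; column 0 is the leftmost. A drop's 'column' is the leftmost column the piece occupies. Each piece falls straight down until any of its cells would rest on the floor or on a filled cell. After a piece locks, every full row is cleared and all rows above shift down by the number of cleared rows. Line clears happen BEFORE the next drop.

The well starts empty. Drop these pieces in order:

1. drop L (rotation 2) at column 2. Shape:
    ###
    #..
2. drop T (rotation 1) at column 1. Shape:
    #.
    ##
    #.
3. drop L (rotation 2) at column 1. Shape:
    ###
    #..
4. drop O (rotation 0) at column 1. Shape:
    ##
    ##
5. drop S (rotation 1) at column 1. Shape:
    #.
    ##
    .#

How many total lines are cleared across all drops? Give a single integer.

Drop 1: L rot2 at col 2 lands with bottom-row=0; cleared 0 line(s) (total 0); column heights now [0 0 2 2 2], max=2
Drop 2: T rot1 at col 1 lands with bottom-row=1; cleared 0 line(s) (total 0); column heights now [0 4 3 2 2], max=4
Drop 3: L rot2 at col 1 lands with bottom-row=4; cleared 0 line(s) (total 0); column heights now [0 6 6 6 2], max=6
Drop 4: O rot0 at col 1 lands with bottom-row=6; cleared 0 line(s) (total 0); column heights now [0 8 8 6 2], max=8
Drop 5: S rot1 at col 1 lands with bottom-row=8; cleared 0 line(s) (total 0); column heights now [0 11 10 6 2], max=11

Answer: 0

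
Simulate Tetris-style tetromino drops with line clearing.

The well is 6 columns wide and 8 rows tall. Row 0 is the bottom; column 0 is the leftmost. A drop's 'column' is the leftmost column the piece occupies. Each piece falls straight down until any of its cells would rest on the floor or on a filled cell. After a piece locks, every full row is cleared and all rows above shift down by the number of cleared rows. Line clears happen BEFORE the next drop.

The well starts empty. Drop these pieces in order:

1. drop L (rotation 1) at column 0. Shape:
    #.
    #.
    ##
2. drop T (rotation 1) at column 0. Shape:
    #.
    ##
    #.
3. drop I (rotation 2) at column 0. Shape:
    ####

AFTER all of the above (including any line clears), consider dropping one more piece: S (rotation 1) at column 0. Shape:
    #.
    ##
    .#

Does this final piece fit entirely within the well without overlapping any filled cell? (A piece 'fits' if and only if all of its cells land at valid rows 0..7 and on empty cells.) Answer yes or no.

Answer: no

Derivation:
Drop 1: L rot1 at col 0 lands with bottom-row=0; cleared 0 line(s) (total 0); column heights now [3 1 0 0 0 0], max=3
Drop 2: T rot1 at col 0 lands with bottom-row=3; cleared 0 line(s) (total 0); column heights now [6 5 0 0 0 0], max=6
Drop 3: I rot2 at col 0 lands with bottom-row=6; cleared 0 line(s) (total 0); column heights now [7 7 7 7 0 0], max=7
Test piece S rot1 at col 0 (width 2): heights before test = [7 7 7 7 0 0]; fits = False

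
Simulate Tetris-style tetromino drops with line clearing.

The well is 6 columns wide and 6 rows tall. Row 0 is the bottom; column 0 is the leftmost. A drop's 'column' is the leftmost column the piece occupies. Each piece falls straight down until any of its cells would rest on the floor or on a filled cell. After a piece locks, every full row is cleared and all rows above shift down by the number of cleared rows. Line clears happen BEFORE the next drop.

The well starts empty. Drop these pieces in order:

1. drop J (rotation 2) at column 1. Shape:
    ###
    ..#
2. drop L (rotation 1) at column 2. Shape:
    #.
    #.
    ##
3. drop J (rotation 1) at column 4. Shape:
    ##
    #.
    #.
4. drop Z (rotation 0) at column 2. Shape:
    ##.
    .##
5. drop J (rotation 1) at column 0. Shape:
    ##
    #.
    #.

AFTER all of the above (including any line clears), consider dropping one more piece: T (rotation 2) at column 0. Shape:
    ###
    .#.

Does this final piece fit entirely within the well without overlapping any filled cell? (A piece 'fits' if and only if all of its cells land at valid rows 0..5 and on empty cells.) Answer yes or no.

Drop 1: J rot2 at col 1 lands with bottom-row=0; cleared 0 line(s) (total 0); column heights now [0 2 2 2 0 0], max=2
Drop 2: L rot1 at col 2 lands with bottom-row=2; cleared 0 line(s) (total 0); column heights now [0 2 5 3 0 0], max=5
Drop 3: J rot1 at col 4 lands with bottom-row=0; cleared 0 line(s) (total 0); column heights now [0 2 5 3 3 3], max=5
Drop 4: Z rot0 at col 2 lands with bottom-row=4; cleared 0 line(s) (total 0); column heights now [0 2 6 6 5 3], max=6
Drop 5: J rot1 at col 0 lands with bottom-row=0; cleared 1 line(s) (total 1); column heights now [2 2 5 5 4 0], max=5
Test piece T rot2 at col 0 (width 3): heights before test = [2 2 5 5 4 0]; fits = True

Answer: yes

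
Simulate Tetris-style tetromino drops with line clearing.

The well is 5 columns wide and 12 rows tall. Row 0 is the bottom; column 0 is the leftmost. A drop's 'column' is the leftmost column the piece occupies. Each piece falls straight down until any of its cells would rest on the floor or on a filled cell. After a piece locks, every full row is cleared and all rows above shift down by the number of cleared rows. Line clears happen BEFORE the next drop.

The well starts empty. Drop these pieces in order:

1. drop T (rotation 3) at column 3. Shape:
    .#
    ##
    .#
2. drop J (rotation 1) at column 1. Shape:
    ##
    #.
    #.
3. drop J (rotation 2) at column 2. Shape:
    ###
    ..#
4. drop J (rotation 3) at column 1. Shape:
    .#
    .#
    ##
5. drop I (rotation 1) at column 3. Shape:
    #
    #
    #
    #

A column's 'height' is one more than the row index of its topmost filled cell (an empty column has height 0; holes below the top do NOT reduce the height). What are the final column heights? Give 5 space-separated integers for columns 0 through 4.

Answer: 0 6 8 9 5

Derivation:
Drop 1: T rot3 at col 3 lands with bottom-row=0; cleared 0 line(s) (total 0); column heights now [0 0 0 2 3], max=3
Drop 2: J rot1 at col 1 lands with bottom-row=0; cleared 0 line(s) (total 0); column heights now [0 3 3 2 3], max=3
Drop 3: J rot2 at col 2 lands with bottom-row=3; cleared 0 line(s) (total 0); column heights now [0 3 5 5 5], max=5
Drop 4: J rot3 at col 1 lands with bottom-row=5; cleared 0 line(s) (total 0); column heights now [0 6 8 5 5], max=8
Drop 5: I rot1 at col 3 lands with bottom-row=5; cleared 0 line(s) (total 0); column heights now [0 6 8 9 5], max=9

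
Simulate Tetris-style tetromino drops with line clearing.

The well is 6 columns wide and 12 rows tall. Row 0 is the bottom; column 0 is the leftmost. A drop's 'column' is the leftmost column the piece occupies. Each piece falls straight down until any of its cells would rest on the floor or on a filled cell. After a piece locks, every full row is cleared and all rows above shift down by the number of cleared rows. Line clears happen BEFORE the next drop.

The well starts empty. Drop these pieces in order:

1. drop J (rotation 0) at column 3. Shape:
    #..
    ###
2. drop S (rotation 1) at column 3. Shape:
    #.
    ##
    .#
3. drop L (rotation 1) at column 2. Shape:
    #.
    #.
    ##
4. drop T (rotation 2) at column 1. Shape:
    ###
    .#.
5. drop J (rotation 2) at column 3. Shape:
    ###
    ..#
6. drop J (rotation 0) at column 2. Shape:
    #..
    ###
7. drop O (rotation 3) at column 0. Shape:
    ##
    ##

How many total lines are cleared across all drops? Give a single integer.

Drop 1: J rot0 at col 3 lands with bottom-row=0; cleared 0 line(s) (total 0); column heights now [0 0 0 2 1 1], max=2
Drop 2: S rot1 at col 3 lands with bottom-row=1; cleared 0 line(s) (total 0); column heights now [0 0 0 4 3 1], max=4
Drop 3: L rot1 at col 2 lands with bottom-row=4; cleared 0 line(s) (total 0); column heights now [0 0 7 5 3 1], max=7
Drop 4: T rot2 at col 1 lands with bottom-row=7; cleared 0 line(s) (total 0); column heights now [0 9 9 9 3 1], max=9
Drop 5: J rot2 at col 3 lands with bottom-row=8; cleared 0 line(s) (total 0); column heights now [0 9 9 10 10 10], max=10
Drop 6: J rot0 at col 2 lands with bottom-row=10; cleared 0 line(s) (total 0); column heights now [0 9 12 11 11 10], max=12
Drop 7: O rot3 at col 0 lands with bottom-row=9; cleared 0 line(s) (total 0); column heights now [11 11 12 11 11 10], max=12

Answer: 0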